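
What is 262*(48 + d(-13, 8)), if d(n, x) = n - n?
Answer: 12576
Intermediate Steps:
d(n, x) = 0
262*(48 + d(-13, 8)) = 262*(48 + 0) = 262*48 = 12576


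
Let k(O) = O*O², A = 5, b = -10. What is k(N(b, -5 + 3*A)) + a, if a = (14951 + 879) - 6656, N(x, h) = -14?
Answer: 6430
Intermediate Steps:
k(O) = O³
a = 9174 (a = 15830 - 6656 = 9174)
k(N(b, -5 + 3*A)) + a = (-14)³ + 9174 = -2744 + 9174 = 6430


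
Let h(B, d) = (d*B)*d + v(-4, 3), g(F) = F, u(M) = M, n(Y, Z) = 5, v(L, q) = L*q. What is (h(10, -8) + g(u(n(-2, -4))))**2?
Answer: 400689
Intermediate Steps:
h(B, d) = -12 + B*d**2 (h(B, d) = (d*B)*d - 4*3 = (B*d)*d - 12 = B*d**2 - 12 = -12 + B*d**2)
(h(10, -8) + g(u(n(-2, -4))))**2 = ((-12 + 10*(-8)**2) + 5)**2 = ((-12 + 10*64) + 5)**2 = ((-12 + 640) + 5)**2 = (628 + 5)**2 = 633**2 = 400689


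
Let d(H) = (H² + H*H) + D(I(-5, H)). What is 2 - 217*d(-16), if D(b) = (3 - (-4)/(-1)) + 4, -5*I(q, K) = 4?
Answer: -111753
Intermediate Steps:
I(q, K) = -⅘ (I(q, K) = -⅕*4 = -⅘)
D(b) = 3 (D(b) = (3 - (-4)*(-1)) + 4 = (3 - 1*4) + 4 = (3 - 4) + 4 = -1 + 4 = 3)
d(H) = 3 + 2*H² (d(H) = (H² + H*H) + 3 = (H² + H²) + 3 = 2*H² + 3 = 3 + 2*H²)
2 - 217*d(-16) = 2 - 217*(3 + 2*(-16)²) = 2 - 217*(3 + 2*256) = 2 - 217*(3 + 512) = 2 - 217*515 = 2 - 111755 = -111753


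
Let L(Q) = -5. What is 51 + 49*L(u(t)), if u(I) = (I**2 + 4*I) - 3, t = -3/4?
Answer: -194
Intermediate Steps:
t = -3/4 (t = -3*1/4 = -3/4 ≈ -0.75000)
u(I) = -3 + I**2 + 4*I
51 + 49*L(u(t)) = 51 + 49*(-5) = 51 - 245 = -194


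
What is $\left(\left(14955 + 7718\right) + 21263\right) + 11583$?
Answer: $55519$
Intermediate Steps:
$\left(\left(14955 + 7718\right) + 21263\right) + 11583 = \left(22673 + 21263\right) + 11583 = 43936 + 11583 = 55519$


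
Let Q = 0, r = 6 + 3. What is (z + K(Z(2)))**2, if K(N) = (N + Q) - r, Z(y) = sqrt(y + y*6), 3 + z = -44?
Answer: (56 - sqrt(14))**2 ≈ 2730.9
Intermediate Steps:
r = 9
z = -47 (z = -3 - 44 = -47)
Z(y) = sqrt(7)*sqrt(y) (Z(y) = sqrt(y + 6*y) = sqrt(7*y) = sqrt(7)*sqrt(y))
K(N) = -9 + N (K(N) = (N + 0) - 1*9 = N - 9 = -9 + N)
(z + K(Z(2)))**2 = (-47 + (-9 + sqrt(7)*sqrt(2)))**2 = (-47 + (-9 + sqrt(14)))**2 = (-56 + sqrt(14))**2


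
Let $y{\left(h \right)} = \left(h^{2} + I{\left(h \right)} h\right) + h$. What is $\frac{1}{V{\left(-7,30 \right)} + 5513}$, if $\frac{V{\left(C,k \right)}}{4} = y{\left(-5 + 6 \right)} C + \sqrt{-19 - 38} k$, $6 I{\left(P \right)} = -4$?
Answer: $\frac{49281}{277233529} - \frac{1080 i \sqrt{57}}{277233529} \approx 0.00017776 - 2.9411 \cdot 10^{-5} i$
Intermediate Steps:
$I{\left(P \right)} = - \frac{2}{3}$ ($I{\left(P \right)} = \frac{1}{6} \left(-4\right) = - \frac{2}{3}$)
$y{\left(h \right)} = h^{2} + \frac{h}{3}$ ($y{\left(h \right)} = \left(h^{2} - \frac{2 h}{3}\right) + h = h^{2} + \frac{h}{3}$)
$V{\left(C,k \right)} = \frac{16 C}{3} + 4 i k \sqrt{57}$ ($V{\left(C,k \right)} = 4 \left(\left(-5 + 6\right) \left(\frac{1}{3} + \left(-5 + 6\right)\right) C + \sqrt{-19 - 38} k\right) = 4 \left(1 \left(\frac{1}{3} + 1\right) C + \sqrt{-57} k\right) = 4 \left(1 \cdot \frac{4}{3} C + i \sqrt{57} k\right) = 4 \left(\frac{4 C}{3} + i k \sqrt{57}\right) = \frac{16 C}{3} + 4 i k \sqrt{57}$)
$\frac{1}{V{\left(-7,30 \right)} + 5513} = \frac{1}{\left(\frac{16}{3} \left(-7\right) + 4 i 30 \sqrt{57}\right) + 5513} = \frac{1}{\left(- \frac{112}{3} + 120 i \sqrt{57}\right) + 5513} = \frac{1}{\frac{16427}{3} + 120 i \sqrt{57}}$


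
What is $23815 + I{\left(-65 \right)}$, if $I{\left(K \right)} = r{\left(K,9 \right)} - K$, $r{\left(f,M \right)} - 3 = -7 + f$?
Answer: $23811$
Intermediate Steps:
$r{\left(f,M \right)} = -4 + f$ ($r{\left(f,M \right)} = 3 + \left(-7 + f\right) = -4 + f$)
$I{\left(K \right)} = -4$ ($I{\left(K \right)} = \left(-4 + K\right) - K = -4$)
$23815 + I{\left(-65 \right)} = 23815 - 4 = 23811$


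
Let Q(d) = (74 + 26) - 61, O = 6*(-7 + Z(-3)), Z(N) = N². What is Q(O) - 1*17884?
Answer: -17845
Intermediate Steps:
O = 12 (O = 6*(-7 + (-3)²) = 6*(-7 + 9) = 6*2 = 12)
Q(d) = 39 (Q(d) = 100 - 61 = 39)
Q(O) - 1*17884 = 39 - 1*17884 = 39 - 17884 = -17845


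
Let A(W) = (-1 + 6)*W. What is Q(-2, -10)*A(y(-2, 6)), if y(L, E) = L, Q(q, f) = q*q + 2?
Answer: -60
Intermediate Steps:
Q(q, f) = 2 + q² (Q(q, f) = q² + 2 = 2 + q²)
A(W) = 5*W
Q(-2, -10)*A(y(-2, 6)) = (2 + (-2)²)*(5*(-2)) = (2 + 4)*(-10) = 6*(-10) = -60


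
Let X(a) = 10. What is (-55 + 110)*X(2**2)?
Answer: 550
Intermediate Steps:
(-55 + 110)*X(2**2) = (-55 + 110)*10 = 55*10 = 550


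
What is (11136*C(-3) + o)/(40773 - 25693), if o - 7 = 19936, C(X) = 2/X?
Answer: 963/1160 ≈ 0.83017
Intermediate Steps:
o = 19943 (o = 7 + 19936 = 19943)
(11136*C(-3) + o)/(40773 - 25693) = (11136*(2/(-3)) + 19943)/(40773 - 25693) = (11136*(2*(-1/3)) + 19943)/15080 = (11136*(-2/3) + 19943)*(1/15080) = (-7424 + 19943)*(1/15080) = 12519*(1/15080) = 963/1160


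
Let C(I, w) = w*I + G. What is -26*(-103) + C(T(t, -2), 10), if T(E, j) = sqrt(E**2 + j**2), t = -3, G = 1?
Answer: 2679 + 10*sqrt(13) ≈ 2715.1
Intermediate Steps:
C(I, w) = 1 + I*w (C(I, w) = w*I + 1 = I*w + 1 = 1 + I*w)
-26*(-103) + C(T(t, -2), 10) = -26*(-103) + (1 + sqrt((-3)**2 + (-2)**2)*10) = 2678 + (1 + sqrt(9 + 4)*10) = 2678 + (1 + sqrt(13)*10) = 2678 + (1 + 10*sqrt(13)) = 2679 + 10*sqrt(13)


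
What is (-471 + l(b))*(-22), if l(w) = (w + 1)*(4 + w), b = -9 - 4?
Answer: 7986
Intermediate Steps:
b = -13
l(w) = (1 + w)*(4 + w)
(-471 + l(b))*(-22) = (-471 + (4 + (-13)**2 + 5*(-13)))*(-22) = (-471 + (4 + 169 - 65))*(-22) = (-471 + 108)*(-22) = -363*(-22) = 7986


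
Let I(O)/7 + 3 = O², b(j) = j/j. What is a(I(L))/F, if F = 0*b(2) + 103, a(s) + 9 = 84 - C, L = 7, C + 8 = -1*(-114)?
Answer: -31/103 ≈ -0.30097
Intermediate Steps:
C = 106 (C = -8 - 1*(-114) = -8 + 114 = 106)
b(j) = 1
I(O) = -21 + 7*O²
a(s) = -31 (a(s) = -9 + (84 - 1*106) = -9 + (84 - 106) = -9 - 22 = -31)
F = 103 (F = 0*1 + 103 = 0 + 103 = 103)
a(I(L))/F = -31/103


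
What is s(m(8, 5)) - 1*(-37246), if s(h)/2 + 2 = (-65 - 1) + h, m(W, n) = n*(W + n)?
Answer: 37240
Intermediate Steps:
s(h) = -136 + 2*h (s(h) = -4 + 2*((-65 - 1) + h) = -4 + 2*(-66 + h) = -4 + (-132 + 2*h) = -136 + 2*h)
s(m(8, 5)) - 1*(-37246) = (-136 + 2*(5*(8 + 5))) - 1*(-37246) = (-136 + 2*(5*13)) + 37246 = (-136 + 2*65) + 37246 = (-136 + 130) + 37246 = -6 + 37246 = 37240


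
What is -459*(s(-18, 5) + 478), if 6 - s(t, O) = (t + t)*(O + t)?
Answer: -7344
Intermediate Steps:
s(t, O) = 6 - 2*t*(O + t) (s(t, O) = 6 - (t + t)*(O + t) = 6 - 2*t*(O + t))
-459*(s(-18, 5) + 478) = -459*((6 - 2*(-18)² - 2*5*(-18)) + 478) = -459*((6 - 2*324 + 180) + 478) = -459*((6 - 648 + 180) + 478) = -459*(-462 + 478) = -459*16 = -7344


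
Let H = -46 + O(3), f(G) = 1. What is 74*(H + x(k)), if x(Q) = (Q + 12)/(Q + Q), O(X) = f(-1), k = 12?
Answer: -3256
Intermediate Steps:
O(X) = 1
x(Q) = (12 + Q)/(2*Q) (x(Q) = (12 + Q)/((2*Q)) = (12 + Q)*(1/(2*Q)) = (12 + Q)/(2*Q))
H = -45 (H = -46 + 1 = -45)
74*(H + x(k)) = 74*(-45 + (½)*(12 + 12)/12) = 74*(-45 + (½)*(1/12)*24) = 74*(-45 + 1) = 74*(-44) = -3256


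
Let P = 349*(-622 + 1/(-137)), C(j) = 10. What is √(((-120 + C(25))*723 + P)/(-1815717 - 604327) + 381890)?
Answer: √10494604901193985752455/165773014 ≈ 617.97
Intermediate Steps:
P = -29740035/137 (P = 349*(-622 - 1/137) = 349*(-85215/137) = -29740035/137 ≈ -2.1708e+5)
√(((-120 + C(25))*723 + P)/(-1815717 - 604327) + 381890) = √(((-120 + 10)*723 - 29740035/137)/(-1815717 - 604327) + 381890) = √((-110*723 - 29740035/137)/(-2420044) + 381890) = √((-79530 - 29740035/137)*(-1/2420044) + 381890) = √(-40635645/137*(-1/2420044) + 381890) = √(40635645/331546028 + 381890) = √(126614153268565/331546028) = √10494604901193985752455/165773014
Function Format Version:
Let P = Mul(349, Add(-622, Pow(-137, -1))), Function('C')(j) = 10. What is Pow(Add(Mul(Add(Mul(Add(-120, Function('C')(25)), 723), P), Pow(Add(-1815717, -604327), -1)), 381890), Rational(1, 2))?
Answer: Mul(Rational(1, 165773014), Pow(10494604901193985752455, Rational(1, 2))) ≈ 617.97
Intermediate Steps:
P = Rational(-29740035, 137) (P = Mul(349, Add(-622, Rational(-1, 137))) = Mul(349, Rational(-85215, 137)) = Rational(-29740035, 137) ≈ -2.1708e+5)
Pow(Add(Mul(Add(Mul(Add(-120, Function('C')(25)), 723), P), Pow(Add(-1815717, -604327), -1)), 381890), Rational(1, 2)) = Pow(Add(Mul(Add(Mul(Add(-120, 10), 723), Rational(-29740035, 137)), Pow(Add(-1815717, -604327), -1)), 381890), Rational(1, 2)) = Pow(Add(Mul(Add(Mul(-110, 723), Rational(-29740035, 137)), Pow(-2420044, -1)), 381890), Rational(1, 2)) = Pow(Add(Mul(Add(-79530, Rational(-29740035, 137)), Rational(-1, 2420044)), 381890), Rational(1, 2)) = Pow(Add(Mul(Rational(-40635645, 137), Rational(-1, 2420044)), 381890), Rational(1, 2)) = Pow(Add(Rational(40635645, 331546028), 381890), Rational(1, 2)) = Pow(Rational(126614153268565, 331546028), Rational(1, 2)) = Mul(Rational(1, 165773014), Pow(10494604901193985752455, Rational(1, 2)))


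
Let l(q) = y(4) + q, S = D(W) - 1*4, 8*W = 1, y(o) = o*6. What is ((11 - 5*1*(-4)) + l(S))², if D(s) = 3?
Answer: 2916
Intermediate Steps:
y(o) = 6*o
W = ⅛ (W = (⅛)*1 = ⅛ ≈ 0.12500)
S = -1 (S = 3 - 1*4 = 3 - 4 = -1)
l(q) = 24 + q (l(q) = 6*4 + q = 24 + q)
((11 - 5*1*(-4)) + l(S))² = ((11 - 5*1*(-4)) + (24 - 1))² = ((11 - 5*(-4)) + 23)² = ((11 + 20) + 23)² = (31 + 23)² = 54² = 2916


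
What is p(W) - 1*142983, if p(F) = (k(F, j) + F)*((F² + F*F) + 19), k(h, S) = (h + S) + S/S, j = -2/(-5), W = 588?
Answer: 4070186794/5 ≈ 8.1404e+8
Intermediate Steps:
j = ⅖ (j = -2*(-⅕) = ⅖ ≈ 0.40000)
k(h, S) = 1 + S + h (k(h, S) = (S + h) + 1 = 1 + S + h)
p(F) = (19 + 2*F²)*(7/5 + 2*F) (p(F) = ((1 + ⅖ + F) + F)*((F² + F*F) + 19) = ((7/5 + F) + F)*((F² + F²) + 19) = (7/5 + 2*F)*(2*F² + 19) = (7/5 + 2*F)*(19 + 2*F²) = (19 + 2*F²)*(7/5 + 2*F))
p(W) - 1*142983 = (133/5 + 4*588³ + 38*588 + (14/5)*588²) - 1*142983 = (133/5 + 4*203297472 + 22344 + (14/5)*345744) - 142983 = (133/5 + 813189888 + 22344 + 4840416/5) - 142983 = 4070901709/5 - 142983 = 4070186794/5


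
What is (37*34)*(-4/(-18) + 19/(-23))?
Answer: -157250/207 ≈ -759.66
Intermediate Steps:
(37*34)*(-4/(-18) + 19/(-23)) = 1258*(-4*(-1/18) + 19*(-1/23)) = 1258*(2/9 - 19/23) = 1258*(-125/207) = -157250/207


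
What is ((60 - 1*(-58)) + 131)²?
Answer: 62001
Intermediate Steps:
((60 - 1*(-58)) + 131)² = ((60 + 58) + 131)² = (118 + 131)² = 249² = 62001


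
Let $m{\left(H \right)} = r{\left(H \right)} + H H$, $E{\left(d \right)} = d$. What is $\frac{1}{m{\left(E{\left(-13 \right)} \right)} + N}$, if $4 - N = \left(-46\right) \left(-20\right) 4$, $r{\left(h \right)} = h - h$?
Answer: $- \frac{1}{3507} \approx -0.00028514$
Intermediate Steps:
$r{\left(h \right)} = 0$
$N = -3676$ ($N = 4 - \left(-46\right) \left(-20\right) 4 = 4 - 920 \cdot 4 = 4 - 3680 = -3676$)
$m{\left(H \right)} = H^{2}$ ($m{\left(H \right)} = 0 + H H = 0 + H^{2} = H^{2}$)
$\frac{1}{m{\left(E{\left(-13 \right)} \right)} + N} = \frac{1}{\left(-13\right)^{2} - 3676} = \frac{1}{169 - 3676} = \frac{1}{-3507} = - \frac{1}{3507}$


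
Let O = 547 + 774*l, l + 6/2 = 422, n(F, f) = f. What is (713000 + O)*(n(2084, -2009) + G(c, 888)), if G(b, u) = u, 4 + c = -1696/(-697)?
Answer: -1163433213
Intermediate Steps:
l = 419 (l = -3 + 422 = 419)
O = 324853 (O = 547 + 774*419 = 547 + 324306 = 324853)
c = -1092/697 (c = -4 - 1696/(-697) = -4 - 1696*(-1/697) = -4 + 1696/697 = -1092/697 ≈ -1.5667)
(713000 + O)*(n(2084, -2009) + G(c, 888)) = (713000 + 324853)*(-2009 + 888) = 1037853*(-1121) = -1163433213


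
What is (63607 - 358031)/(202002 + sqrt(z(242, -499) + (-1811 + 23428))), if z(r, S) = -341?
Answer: -2478093202/1700199447 + 73606*sqrt(591)/1700199447 ≈ -1.4565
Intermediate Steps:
(63607 - 358031)/(202002 + sqrt(z(242, -499) + (-1811 + 23428))) = (63607 - 358031)/(202002 + sqrt(-341 + (-1811 + 23428))) = -294424/(202002 + sqrt(-341 + 21617)) = -294424/(202002 + sqrt(21276)) = -294424/(202002 + 6*sqrt(591))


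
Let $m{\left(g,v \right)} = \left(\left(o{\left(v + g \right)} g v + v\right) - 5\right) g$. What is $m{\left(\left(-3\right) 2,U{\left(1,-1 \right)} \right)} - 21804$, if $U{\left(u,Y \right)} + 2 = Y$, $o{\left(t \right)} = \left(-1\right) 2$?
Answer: $-21540$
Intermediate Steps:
$o{\left(t \right)} = -2$
$U{\left(u,Y \right)} = -2 + Y$
$m{\left(g,v \right)} = g \left(-5 + v - 2 g v\right)$ ($m{\left(g,v \right)} = \left(\left(- 2 g v + v\right) - 5\right) g = \left(\left(v - 2 g v\right) - 5\right) g = \left(-5 + v - 2 g v\right) g = g \left(-5 + v - 2 g v\right)$)
$m{\left(\left(-3\right) 2,U{\left(1,-1 \right)} \right)} - 21804 = \left(-3\right) 2 \left(-5 - 3 - 2 \left(\left(-3\right) 2\right) \left(-2 - 1\right)\right) - 21804 = - 6 \left(-5 - 3 - \left(-12\right) \left(-3\right)\right) - 21804 = - 6 \left(-5 - 3 - 36\right) - 21804 = \left(-6\right) \left(-44\right) - 21804 = 264 - 21804 = -21540$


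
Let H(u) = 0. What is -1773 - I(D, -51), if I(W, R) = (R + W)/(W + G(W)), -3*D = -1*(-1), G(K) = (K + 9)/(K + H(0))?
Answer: -140221/79 ≈ -1774.9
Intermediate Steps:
G(K) = (9 + K)/K (G(K) = (K + 9)/(K + 0) = (9 + K)/K)
D = -⅓ (D = -(-1)*(-1)/3 = -⅓*1 = -⅓ ≈ -0.33333)
I(W, R) = (R + W)/(W + (9 + W)/W)
-1773 - I(D, -51) = -1773 - (-1)*(-51 - ⅓)/(3*(9 - ⅓ + (-⅓)²)) = -1773 - (-1)*(-154)/(3*(9 - ⅓ + ⅑)*3) = -1773 - (-1)*(-154)/(3*79/9*3) = -1773 - (-1)*9*(-154)/(3*79*3) = -1773 - 1*154/79 = -1773 - 154/79 = -140221/79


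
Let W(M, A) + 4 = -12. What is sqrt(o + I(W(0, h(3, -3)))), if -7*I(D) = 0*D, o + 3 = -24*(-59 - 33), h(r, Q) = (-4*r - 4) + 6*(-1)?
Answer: 21*sqrt(5) ≈ 46.957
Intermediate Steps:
h(r, Q) = -10 - 4*r (h(r, Q) = (-4 - 4*r) - 6 = -10 - 4*r)
o = 2205 (o = -3 - 24*(-59 - 33) = -3 - 24*(-92) = -3 + 2208 = 2205)
W(M, A) = -16 (W(M, A) = -4 - 12 = -16)
I(D) = 0 (I(D) = -0*D = -1/7*0 = 0)
sqrt(o + I(W(0, h(3, -3)))) = sqrt(2205 + 0) = sqrt(2205) = 21*sqrt(5)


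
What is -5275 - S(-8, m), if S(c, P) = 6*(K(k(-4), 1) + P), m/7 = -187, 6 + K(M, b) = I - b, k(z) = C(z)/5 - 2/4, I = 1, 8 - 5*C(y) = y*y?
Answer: 2615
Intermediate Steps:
C(y) = 8/5 - y**2/5 (C(y) = 8/5 - y*y/5 = 8/5 - y**2/5)
k(z) = -9/50 - z**2/25 (k(z) = (8/5 - z**2/5)/5 - 2/4 = (8/5 - z**2/5)*(1/5) - 2*1/4 = (8/25 - z**2/25) - 1/2 = -9/50 - z**2/25)
K(M, b) = -5 - b (K(M, b) = -6 + (1 - b) = -5 - b)
m = -1309 (m = 7*(-187) = -1309)
S(c, P) = -36 + 6*P (S(c, P) = 6*((-5 - 1*1) + P) = 6*((-5 - 1) + P) = 6*(-6 + P) = -36 + 6*P)
-5275 - S(-8, m) = -5275 - (-36 + 6*(-1309)) = -5275 - (-36 - 7854) = -5275 - 1*(-7890) = -5275 + 7890 = 2615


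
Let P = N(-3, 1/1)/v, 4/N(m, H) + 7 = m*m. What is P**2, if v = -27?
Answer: 4/729 ≈ 0.0054870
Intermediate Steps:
N(m, H) = 4/(-7 + m**2) (N(m, H) = 4/(-7 + m*m) = 4/(-7 + m**2))
P = -2/27 (P = (4/(-7 + (-3)**2))/(-27) = (4/(-7 + 9))*(-1/27) = (4/2)*(-1/27) = (4*(1/2))*(-1/27) = 2*(-1/27) = -2/27 ≈ -0.074074)
P**2 = (-2/27)**2 = 4/729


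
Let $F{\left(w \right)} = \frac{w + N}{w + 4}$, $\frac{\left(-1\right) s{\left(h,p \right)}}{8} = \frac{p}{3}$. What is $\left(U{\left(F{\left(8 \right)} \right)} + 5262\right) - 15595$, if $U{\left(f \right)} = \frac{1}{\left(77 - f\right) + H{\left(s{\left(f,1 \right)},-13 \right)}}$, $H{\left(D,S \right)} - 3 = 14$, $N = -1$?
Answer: $- \frac{11583281}{1121} \approx -10333.0$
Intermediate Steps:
$s{\left(h,p \right)} = - \frac{8 p}{3}$ ($s{\left(h,p \right)} = - 8 \frac{p}{3} = - \frac{8 p}{3}$)
$H{\left(D,S \right)} = 17$ ($H{\left(D,S \right)} = 3 + 14 = 17$)
$F{\left(w \right)} = \frac{-1 + w}{4 + w}$ ($F{\left(w \right)} = \frac{w - 1}{w + 4} = \frac{-1 + w}{4 + w}$)
$U{\left(f \right)} = \frac{1}{94 - f}$ ($U{\left(f \right)} = \frac{1}{\left(77 - f\right) + 17} = \frac{1}{94 - f}$)
$\left(U{\left(F{\left(8 \right)} \right)} + 5262\right) - 15595 = \left(\frac{1}{94 - \frac{-1 + 8}{4 + 8}} + 5262\right) - 15595 = \left(\frac{1}{94 - \frac{1}{12} \cdot 7} + 5262\right) - 15595 = \left(\frac{1}{94 - \frac{7}{12}} + 5262\right) - 15595 = \left(\frac{1}{\frac{1121}{12}} + 5262\right) - 15595 = \left(\frac{12}{1121} + 5262\right) - 15595 = \frac{5898714}{1121} - 15595 = - \frac{11583281}{1121}$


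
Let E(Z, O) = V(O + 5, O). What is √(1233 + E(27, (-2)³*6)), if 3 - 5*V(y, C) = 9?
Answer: √30795/5 ≈ 35.097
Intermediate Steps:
V(y, C) = -6/5 (V(y, C) = ⅗ - ⅕*9 = ⅗ - 9/5 = -6/5)
E(Z, O) = -6/5
√(1233 + E(27, (-2)³*6)) = √(1233 - 6/5) = √(6159/5) = √30795/5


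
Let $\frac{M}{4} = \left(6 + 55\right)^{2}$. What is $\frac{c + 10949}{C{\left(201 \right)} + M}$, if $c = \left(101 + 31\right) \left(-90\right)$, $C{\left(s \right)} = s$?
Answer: $- \frac{133}{2155} \approx -0.061717$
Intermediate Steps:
$M = 14884$ ($M = 4 \left(6 + 55\right)^{2} = 4 \cdot 61^{2} = 4 \cdot 3721 = 14884$)
$c = -11880$ ($c = 132 \left(-90\right) = -11880$)
$\frac{c + 10949}{C{\left(201 \right)} + M} = \frac{-11880 + 10949}{201 + 14884} = - \frac{931}{15085} = \left(-931\right) \frac{1}{15085} = - \frac{133}{2155}$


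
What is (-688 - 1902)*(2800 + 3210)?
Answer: -15565900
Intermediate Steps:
(-688 - 1902)*(2800 + 3210) = -2590*6010 = -15565900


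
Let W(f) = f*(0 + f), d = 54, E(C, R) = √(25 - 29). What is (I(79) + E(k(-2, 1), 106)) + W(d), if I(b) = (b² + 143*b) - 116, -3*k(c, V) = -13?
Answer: 20338 + 2*I ≈ 20338.0 + 2.0*I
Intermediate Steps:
k(c, V) = 13/3 (k(c, V) = -⅓*(-13) = 13/3)
E(C, R) = 2*I (E(C, R) = √(-4) = 2*I)
I(b) = -116 + b² + 143*b
W(f) = f² (W(f) = f*f = f²)
(I(79) + E(k(-2, 1), 106)) + W(d) = ((-116 + 79² + 143*79) + 2*I) + 54² = ((-116 + 6241 + 11297) + 2*I) + 2916 = (17422 + 2*I) + 2916 = 20338 + 2*I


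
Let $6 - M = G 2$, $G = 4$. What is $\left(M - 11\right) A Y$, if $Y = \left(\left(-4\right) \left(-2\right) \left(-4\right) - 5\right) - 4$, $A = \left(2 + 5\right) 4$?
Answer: $14924$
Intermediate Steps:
$A = 28$ ($A = 7 \cdot 4 = 28$)
$M = -2$ ($M = 6 - 4 \cdot 2 = 6 - 8 = -2$)
$Y = -41$ ($Y = \left(8 \left(-4\right) - 5\right) - 4 = \left(-32 - 5\right) - 4 = -37 - 4 = -41$)
$\left(M - 11\right) A Y = \left(-2 - 11\right) 28 \left(-41\right) = \left(-13\right) \left(-1148\right) = 14924$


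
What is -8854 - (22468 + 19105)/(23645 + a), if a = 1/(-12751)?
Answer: -2669988023799/301497394 ≈ -8855.8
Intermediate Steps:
a = -1/12751 ≈ -7.8425e-5
-8854 - (22468 + 19105)/(23645 + a) = -8854 - (22468 + 19105)/(23645 - 1/12751) = -8854 - 41573/301497394/12751 = -8854 - 41573*12751/301497394 = -8854 - 1*530097323/301497394 = -8854 - 530097323/301497394 = -2669988023799/301497394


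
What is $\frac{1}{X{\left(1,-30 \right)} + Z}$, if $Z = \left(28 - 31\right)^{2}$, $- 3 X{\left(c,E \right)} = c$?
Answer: $\frac{3}{26} \approx 0.11538$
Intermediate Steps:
$X{\left(c,E \right)} = - \frac{c}{3}$
$Z = 9$ ($Z = \left(28 - 31\right)^{2} = \left(-3\right)^{2} = 9$)
$\frac{1}{X{\left(1,-30 \right)} + Z} = \frac{1}{\left(- \frac{1}{3}\right) 1 + 9} = \frac{1}{- \frac{1}{3} + 9} = \frac{1}{\frac{26}{3}} = \frac{3}{26}$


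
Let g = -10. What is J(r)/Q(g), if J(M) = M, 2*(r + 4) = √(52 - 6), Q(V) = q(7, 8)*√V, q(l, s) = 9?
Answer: I*√10*(8 - √46)/180 ≈ 0.021392*I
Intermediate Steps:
Q(V) = 9*√V
r = -4 + √46/2 (r = -4 + √(52 - 6)/2 = -4 + √46/2 ≈ -0.60884)
J(r)/Q(g) = (-4 + √46/2)/((9*√(-10))) = (-4 + √46/2)/((9*(I*√10))) = (-4 + √46/2)/((9*I*√10)) = (-4 + √46/2)*(-I*√10/90) = -I*√10*(-4 + √46/2)/90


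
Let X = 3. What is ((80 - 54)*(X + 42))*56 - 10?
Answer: 65510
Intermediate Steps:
((80 - 54)*(X + 42))*56 - 10 = ((80 - 54)*(3 + 42))*56 - 10 = (26*45)*56 - 10 = 1170*56 - 10 = 65520 - 10 = 65510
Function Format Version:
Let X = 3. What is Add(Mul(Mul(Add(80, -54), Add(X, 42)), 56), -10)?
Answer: 65510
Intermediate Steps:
Add(Mul(Mul(Add(80, -54), Add(X, 42)), 56), -10) = Add(Mul(Mul(Add(80, -54), Add(3, 42)), 56), -10) = Add(Mul(Mul(26, 45), 56), -10) = Add(Mul(1170, 56), -10) = Add(65520, -10) = 65510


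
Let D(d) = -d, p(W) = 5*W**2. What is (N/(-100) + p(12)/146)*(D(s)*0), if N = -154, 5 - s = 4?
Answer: 0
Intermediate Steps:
s = 1 (s = 5 - 1*4 = 5 - 4 = 1)
(N/(-100) + p(12)/146)*(D(s)*0) = (-154/(-100) + (5*12**2)/146)*(-1*1*0) = (-154*(-1/100) + (5*144)*(1/146))*(-1*0) = (77/50 + 720*(1/146))*0 = (77/50 + 360/73)*0 = (23621/3650)*0 = 0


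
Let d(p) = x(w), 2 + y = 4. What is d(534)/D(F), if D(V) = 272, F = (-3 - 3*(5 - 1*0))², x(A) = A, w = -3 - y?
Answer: -5/272 ≈ -0.018382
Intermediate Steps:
y = 2 (y = -2 + 4 = 2)
w = -5 (w = -3 - 1*2 = -3 - 2 = -5)
F = 324 (F = (-3 - 3*(5 + 0))² = (-3 - 3*5)² = (-3 - 15)² = (-18)² = 324)
d(p) = -5
d(534)/D(F) = -5/272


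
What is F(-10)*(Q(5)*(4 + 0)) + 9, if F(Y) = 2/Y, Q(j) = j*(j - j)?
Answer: 9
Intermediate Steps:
Q(j) = 0 (Q(j) = j*0 = 0)
F(-10)*(Q(5)*(4 + 0)) + 9 = (2/(-10))*(0*(4 + 0)) + 9 = (2*(-⅒))*(0*4) + 9 = -⅕*0 + 9 = 0 + 9 = 9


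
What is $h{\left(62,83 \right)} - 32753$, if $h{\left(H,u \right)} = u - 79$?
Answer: $-32749$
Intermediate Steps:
$h{\left(H,u \right)} = -79 + u$
$h{\left(62,83 \right)} - 32753 = \left(-79 + 83\right) - 32753 = 4 - 32753 = -32749$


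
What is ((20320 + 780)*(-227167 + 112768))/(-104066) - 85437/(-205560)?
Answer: 27566305787269/1188433720 ≈ 23196.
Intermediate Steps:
((20320 + 780)*(-227167 + 112768))/(-104066) - 85437/(-205560) = (21100*(-114399))*(-1/104066) - 85437*(-1/205560) = -2413818900*(-1/104066) + 9493/22840 = 1206909450/52033 + 9493/22840 = 27566305787269/1188433720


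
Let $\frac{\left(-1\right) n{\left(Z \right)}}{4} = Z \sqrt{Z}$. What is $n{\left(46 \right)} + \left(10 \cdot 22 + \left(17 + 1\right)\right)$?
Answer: $238 - 184 \sqrt{46} \approx -1009.9$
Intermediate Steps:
$n{\left(Z \right)} = - 4 Z^{\frac{3}{2}}$ ($n{\left(Z \right)} = - 4 Z \sqrt{Z} = - 4 Z^{\frac{3}{2}}$)
$n{\left(46 \right)} + \left(10 \cdot 22 + \left(17 + 1\right)\right) = - 4 \cdot 46^{\frac{3}{2}} + \left(10 \cdot 22 + \left(17 + 1\right)\right) = - 4 \cdot 46 \sqrt{46} + \left(220 + 18\right) = - 184 \sqrt{46} + 238 = 238 - 184 \sqrt{46}$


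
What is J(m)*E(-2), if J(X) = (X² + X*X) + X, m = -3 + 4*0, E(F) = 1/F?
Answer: -15/2 ≈ -7.5000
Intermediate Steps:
m = -3 (m = -3 + 0 = -3)
J(X) = X + 2*X² (J(X) = (X² + X²) + X = 2*X² + X = X + 2*X²)
J(m)*E(-2) = -3*(1 + 2*(-3))/(-2) = -3*(1 - 6)*(-½) = -3*(-5)*(-½) = 15*(-½) = -15/2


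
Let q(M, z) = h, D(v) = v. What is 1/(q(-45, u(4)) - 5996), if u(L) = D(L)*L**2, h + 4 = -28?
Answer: -1/6028 ≈ -0.00016589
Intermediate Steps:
h = -32 (h = -4 - 28 = -32)
u(L) = L**3 (u(L) = L*L**2 = L**3)
q(M, z) = -32
1/(q(-45, u(4)) - 5996) = 1/(-32 - 5996) = 1/(-6028) = -1/6028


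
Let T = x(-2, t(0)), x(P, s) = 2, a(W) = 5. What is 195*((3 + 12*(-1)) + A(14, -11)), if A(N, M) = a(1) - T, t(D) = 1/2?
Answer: -1170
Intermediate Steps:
t(D) = 1/2
T = 2
A(N, M) = 3 (A(N, M) = 5 - 1*2 = 5 - 2 = 3)
195*((3 + 12*(-1)) + A(14, -11)) = 195*((3 + 12*(-1)) + 3) = 195*((3 - 12) + 3) = 195*(-9 + 3) = 195*(-6) = -1170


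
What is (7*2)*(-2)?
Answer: -28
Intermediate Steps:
(7*2)*(-2) = 14*(-2) = -28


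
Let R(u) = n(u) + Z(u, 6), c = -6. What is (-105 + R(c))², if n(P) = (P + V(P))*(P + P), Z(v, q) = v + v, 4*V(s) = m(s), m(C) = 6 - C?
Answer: 6561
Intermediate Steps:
V(s) = 3/2 - s/4 (V(s) = (6 - s)/4 = 3/2 - s/4)
Z(v, q) = 2*v
n(P) = 2*P*(3/2 + 3*P/4) (n(P) = (P + (3/2 - P/4))*(P + P) = (3/2 + 3*P/4)*(2*P) = 2*P*(3/2 + 3*P/4))
R(u) = 2*u + 3*u*(2 + u)/2 (R(u) = 3*u*(2 + u)/2 + 2*u = 2*u + 3*u*(2 + u)/2)
(-105 + R(c))² = (-105 + (½)*(-6)*(10 + 3*(-6)))² = (-105 + (½)*(-6)*(10 - 18))² = (-105 + (½)*(-6)*(-8))² = (-105 + 24)² = (-81)² = 6561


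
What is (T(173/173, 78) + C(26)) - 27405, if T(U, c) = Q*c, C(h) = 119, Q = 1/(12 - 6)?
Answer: -27273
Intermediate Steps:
Q = ⅙ (Q = 1/6 = ⅙ ≈ 0.16667)
T(U, c) = c/6
(T(173/173, 78) + C(26)) - 27405 = ((⅙)*78 + 119) - 27405 = (13 + 119) - 27405 = 132 - 27405 = -27273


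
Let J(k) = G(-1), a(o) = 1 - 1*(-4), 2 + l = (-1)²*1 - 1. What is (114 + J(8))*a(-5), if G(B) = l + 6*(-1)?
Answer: 530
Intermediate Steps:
l = -2 (l = -2 + ((-1)²*1 - 1) = -2 + (1*1 - 1) = -2 + (1 - 1) = -2 + 0 = -2)
a(o) = 5 (a(o) = 1 + 4 = 5)
G(B) = -8 (G(B) = -2 + 6*(-1) = -2 - 6 = -8)
J(k) = -8
(114 + J(8))*a(-5) = (114 - 8)*5 = 106*5 = 530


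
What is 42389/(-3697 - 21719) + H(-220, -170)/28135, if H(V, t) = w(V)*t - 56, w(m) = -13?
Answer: -1137868451/715079160 ≈ -1.5912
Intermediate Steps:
H(V, t) = -56 - 13*t (H(V, t) = -13*t - 56 = -56 - 13*t)
42389/(-3697 - 21719) + H(-220, -170)/28135 = 42389/(-3697 - 21719) + (-56 - 13*(-170))/28135 = 42389/(-25416) + (-56 + 2210)*(1/28135) = 42389*(-1/25416) + 2154*(1/28135) = -42389/25416 + 2154/28135 = -1137868451/715079160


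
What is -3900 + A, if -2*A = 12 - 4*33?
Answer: -3840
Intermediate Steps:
A = 60 (A = -(12 - 4*33)/2 = -(12 - 132)/2 = -½*(-120) = 60)
-3900 + A = -3900 + 60 = -3840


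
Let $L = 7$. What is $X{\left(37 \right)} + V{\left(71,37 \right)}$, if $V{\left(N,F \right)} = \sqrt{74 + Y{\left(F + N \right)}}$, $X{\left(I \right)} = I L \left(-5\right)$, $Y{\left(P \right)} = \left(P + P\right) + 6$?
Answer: $-1295 + 2 \sqrt{74} \approx -1277.8$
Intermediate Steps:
$Y{\left(P \right)} = 6 + 2 P$ ($Y{\left(P \right)} = 2 P + 6 = 6 + 2 P$)
$X{\left(I \right)} = - 35 I$ ($X{\left(I \right)} = I 7 \left(-5\right) = 7 I \left(-5\right) = - 35 I$)
$V{\left(N,F \right)} = \sqrt{80 + 2 F + 2 N}$ ($V{\left(N,F \right)} = \sqrt{74 + \left(6 + 2 \left(F + N\right)\right)} = \sqrt{74 + \left(6 + \left(2 F + 2 N\right)\right)} = \sqrt{74 + \left(6 + 2 F + 2 N\right)} = \sqrt{80 + 2 F + 2 N}$)
$X{\left(37 \right)} + V{\left(71,37 \right)} = \left(-35\right) 37 + \sqrt{80 + 2 \cdot 37 + 2 \cdot 71} = -1295 + \sqrt{80 + 74 + 142} = -1295 + \sqrt{296} = -1295 + 2 \sqrt{74}$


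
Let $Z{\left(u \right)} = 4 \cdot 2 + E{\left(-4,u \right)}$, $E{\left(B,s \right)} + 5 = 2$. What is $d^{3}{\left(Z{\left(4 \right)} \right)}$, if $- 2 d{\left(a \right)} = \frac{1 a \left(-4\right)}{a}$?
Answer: $8$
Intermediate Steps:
$E{\left(B,s \right)} = -3$ ($E{\left(B,s \right)} = -5 + 2 = -3$)
$Z{\left(u \right)} = 5$ ($Z{\left(u \right)} = 4 \cdot 2 - 3 = 8 - 3 = 5$)
$d{\left(a \right)} = 2$ ($d{\left(a \right)} = - \frac{1 a \left(-4\right) \frac{1}{a}}{2} = - \frac{a \left(-4\right) \frac{1}{a}}{2} = - \frac{- 4 a \frac{1}{a}}{2} = \left(- \frac{1}{2}\right) \left(-4\right) = 2$)
$d^{3}{\left(Z{\left(4 \right)} \right)} = 2^{3} = 8$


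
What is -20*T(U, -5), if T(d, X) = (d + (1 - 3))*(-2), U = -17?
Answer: -760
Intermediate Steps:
T(d, X) = 4 - 2*d (T(d, X) = (d - 2)*(-2) = (-2 + d)*(-2) = 4 - 2*d)
-20*T(U, -5) = -20*(4 - 2*(-17)) = -20*(4 + 34) = -20*38 = -760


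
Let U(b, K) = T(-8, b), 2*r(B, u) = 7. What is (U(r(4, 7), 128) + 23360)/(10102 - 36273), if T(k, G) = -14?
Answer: -23346/26171 ≈ -0.89206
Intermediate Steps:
r(B, u) = 7/2 (r(B, u) = (½)*7 = 7/2)
U(b, K) = -14
(U(r(4, 7), 128) + 23360)/(10102 - 36273) = (-14 + 23360)/(10102 - 36273) = 23346/(-26171) = 23346*(-1/26171) = -23346/26171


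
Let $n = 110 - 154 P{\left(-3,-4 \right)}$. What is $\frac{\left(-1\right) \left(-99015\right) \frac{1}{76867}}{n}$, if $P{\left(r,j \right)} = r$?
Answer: $\frac{14145}{6281132} \approx 0.002252$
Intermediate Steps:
$n = 572$ ($n = 110 - -462 = 110 + 462 = 572$)
$\frac{\left(-1\right) \left(-99015\right) \frac{1}{76867}}{n} = \frac{\left(-1\right) \left(-99015\right) \frac{1}{76867}}{572} = 99015 \cdot \frac{1}{76867} \cdot \frac{1}{572} = \frac{14145}{10981} \cdot \frac{1}{572} = \frac{14145}{6281132}$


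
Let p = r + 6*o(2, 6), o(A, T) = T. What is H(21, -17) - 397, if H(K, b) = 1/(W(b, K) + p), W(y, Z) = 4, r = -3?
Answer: -14688/37 ≈ -396.97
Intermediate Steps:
p = 33 (p = -3 + 6*6 = -3 + 36 = 33)
H(K, b) = 1/37 (H(K, b) = 1/(4 + 33) = 1/37)
H(21, -17) - 397 = 1/37 - 397 = -14688/37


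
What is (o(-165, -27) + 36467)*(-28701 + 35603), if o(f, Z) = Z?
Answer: 251508880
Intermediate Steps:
(o(-165, -27) + 36467)*(-28701 + 35603) = (-27 + 36467)*(-28701 + 35603) = 36440*6902 = 251508880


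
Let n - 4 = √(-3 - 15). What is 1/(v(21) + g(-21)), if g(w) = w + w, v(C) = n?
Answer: -19/731 - 3*I*√2/1462 ≈ -0.025992 - 0.0029019*I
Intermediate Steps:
n = 4 + 3*I*√2 (n = 4 + √(-3 - 15) = 4 + √(-18) = 4 + 3*I*√2 ≈ 4.0 + 4.2426*I)
v(C) = 4 + 3*I*√2
g(w) = 2*w
1/(v(21) + g(-21)) = 1/((4 + 3*I*√2) + 2*(-21)) = 1/((4 + 3*I*√2) - 42) = 1/(-38 + 3*I*√2)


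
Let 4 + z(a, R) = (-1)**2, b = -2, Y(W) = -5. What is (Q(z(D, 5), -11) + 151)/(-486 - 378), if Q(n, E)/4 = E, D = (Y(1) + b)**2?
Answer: -107/864 ≈ -0.12384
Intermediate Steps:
D = 49 (D = (-5 - 2)**2 = (-7)**2 = 49)
z(a, R) = -3 (z(a, R) = -4 + (-1)**2 = -4 + 1 = -3)
Q(n, E) = 4*E
(Q(z(D, 5), -11) + 151)/(-486 - 378) = (4*(-11) + 151)/(-486 - 378) = (-44 + 151)/(-864) = 107*(-1/864) = -107/864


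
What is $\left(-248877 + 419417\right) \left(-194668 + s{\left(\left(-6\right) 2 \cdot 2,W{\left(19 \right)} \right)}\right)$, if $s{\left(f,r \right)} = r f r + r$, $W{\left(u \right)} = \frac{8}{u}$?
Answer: $- \frac{11984959767280}{361} \approx -3.3199 \cdot 10^{10}$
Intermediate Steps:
$s{\left(f,r \right)} = r + f r^{2}$ ($s{\left(f,r \right)} = f r r + r = f r^{2} + r = r + f r^{2}$)
$\left(-248877 + 419417\right) \left(-194668 + s{\left(\left(-6\right) 2 \cdot 2,W{\left(19 \right)} \right)}\right) = \left(-248877 + 419417\right) \left(-194668 + \frac{8}{19} \left(1 + \left(-6\right) 2 \cdot 2 \cdot \frac{8}{19}\right)\right) = 170540 \left(-194668 + 8 \cdot \frac{1}{19} \left(1 + \left(-12\right) 2 \cdot 8 \cdot \frac{1}{19}\right)\right) = 170540 \left(-194668 + \frac{8 \left(1 - \frac{192}{19}\right)}{19}\right) = 170540 \left(-194668 + \frac{8}{19} \left(- \frac{173}{19}\right)\right) = 170540 \left(-194668 - \frac{1384}{361}\right) = 170540 \left(- \frac{70276532}{361}\right) = - \frac{11984959767280}{361}$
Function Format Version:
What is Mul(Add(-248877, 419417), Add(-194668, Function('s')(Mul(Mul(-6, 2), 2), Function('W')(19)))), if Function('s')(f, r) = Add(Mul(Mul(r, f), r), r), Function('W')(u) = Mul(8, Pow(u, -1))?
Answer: Rational(-11984959767280, 361) ≈ -3.3199e+10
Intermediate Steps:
Function('s')(f, r) = Add(r, Mul(f, Pow(r, 2))) (Function('s')(f, r) = Add(Mul(Mul(f, r), r), r) = Add(Mul(f, Pow(r, 2)), r) = Add(r, Mul(f, Pow(r, 2))))
Mul(Add(-248877, 419417), Add(-194668, Function('s')(Mul(Mul(-6, 2), 2), Function('W')(19)))) = Mul(Add(-248877, 419417), Add(-194668, Mul(Mul(8, Pow(19, -1)), Add(1, Mul(Mul(Mul(-6, 2), 2), Mul(8, Pow(19, -1))))))) = Mul(170540, Add(-194668, Mul(Mul(8, Rational(1, 19)), Add(1, Mul(Mul(-12, 2), Mul(8, Rational(1, 19))))))) = Mul(170540, Add(-194668, Mul(Rational(8, 19), Add(1, Mul(-24, Rational(8, 19)))))) = Mul(170540, Add(-194668, Mul(Rational(8, 19), Add(1, Rational(-192, 19))))) = Mul(170540, Add(-194668, Mul(Rational(8, 19), Rational(-173, 19)))) = Mul(170540, Add(-194668, Rational(-1384, 361))) = Mul(170540, Rational(-70276532, 361)) = Rational(-11984959767280, 361)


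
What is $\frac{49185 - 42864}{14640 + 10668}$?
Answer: $\frac{2107}{8436} \approx 0.24976$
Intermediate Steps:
$\frac{49185 - 42864}{14640 + 10668} = \frac{6321}{25308} = 6321 \cdot \frac{1}{25308} = \frac{2107}{8436}$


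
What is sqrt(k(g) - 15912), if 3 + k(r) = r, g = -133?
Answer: 4*I*sqrt(1003) ≈ 126.68*I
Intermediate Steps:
k(r) = -3 + r
sqrt(k(g) - 15912) = sqrt((-3 - 133) - 15912) = sqrt(-136 - 15912) = sqrt(-16048) = 4*I*sqrt(1003)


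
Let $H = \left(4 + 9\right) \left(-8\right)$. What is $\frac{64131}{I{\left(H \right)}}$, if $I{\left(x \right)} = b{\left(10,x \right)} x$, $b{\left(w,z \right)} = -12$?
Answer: $\frac{21377}{416} \approx 51.387$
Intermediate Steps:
$H = -104$ ($H = 13 \left(-8\right) = -104$)
$I{\left(x \right)} = - 12 x$
$\frac{64131}{I{\left(H \right)}} = \frac{64131}{\left(-12\right) \left(-104\right)} = \frac{64131}{1248} = 64131 \cdot \frac{1}{1248} = \frac{21377}{416}$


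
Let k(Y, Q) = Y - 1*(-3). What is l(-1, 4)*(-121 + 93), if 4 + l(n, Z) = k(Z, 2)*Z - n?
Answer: -700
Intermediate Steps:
k(Y, Q) = 3 + Y (k(Y, Q) = Y + 3 = 3 + Y)
l(n, Z) = -4 - n + Z*(3 + Z) (l(n, Z) = -4 + ((3 + Z)*Z - n) = -4 + (Z*(3 + Z) - n) = -4 + (-n + Z*(3 + Z)) = -4 - n + Z*(3 + Z))
l(-1, 4)*(-121 + 93) = (-4 - 1*(-1) + 4*(3 + 4))*(-121 + 93) = (-4 + 1 + 4*7)*(-28) = (-4 + 1 + 28)*(-28) = 25*(-28) = -700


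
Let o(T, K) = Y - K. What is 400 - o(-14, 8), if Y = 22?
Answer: 386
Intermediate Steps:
o(T, K) = 22 - K
400 - o(-14, 8) = 400 - (22 - 1*8) = 400 - (22 - 8) = 400 - 1*14 = 400 - 14 = 386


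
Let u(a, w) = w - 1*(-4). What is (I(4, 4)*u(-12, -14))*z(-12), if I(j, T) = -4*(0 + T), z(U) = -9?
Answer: -1440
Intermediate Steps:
u(a, w) = 4 + w (u(a, w) = w + 4 = 4 + w)
I(j, T) = -4*T
(I(4, 4)*u(-12, -14))*z(-12) = ((-4*4)*(4 - 14))*(-9) = -16*(-10)*(-9) = 160*(-9) = -1440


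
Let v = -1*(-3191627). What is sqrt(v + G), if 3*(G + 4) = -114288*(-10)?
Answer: sqrt(3572583) ≈ 1890.1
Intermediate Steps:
G = 380956 (G = -4 + (-114288*(-10))/3 = -4 + (1/3)*1142880 = -4 + 380960 = 380956)
v = 3191627
sqrt(v + G) = sqrt(3191627 + 380956) = sqrt(3572583)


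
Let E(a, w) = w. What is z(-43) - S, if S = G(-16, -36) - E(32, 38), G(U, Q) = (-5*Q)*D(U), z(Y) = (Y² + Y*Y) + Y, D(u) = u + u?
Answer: 9453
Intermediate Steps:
D(u) = 2*u
z(Y) = Y + 2*Y² (z(Y) = (Y² + Y²) + Y = 2*Y² + Y = Y + 2*Y²)
G(U, Q) = -10*Q*U (G(U, Q) = (-5*Q)*(2*U) = -10*Q*U)
S = -5798 (S = -10*(-36)*(-16) - 1*38 = -5760 - 38 = -5798)
z(-43) - S = -43*(1 + 2*(-43)) - 1*(-5798) = -43*(1 - 86) + 5798 = -43*(-85) + 5798 = 3655 + 5798 = 9453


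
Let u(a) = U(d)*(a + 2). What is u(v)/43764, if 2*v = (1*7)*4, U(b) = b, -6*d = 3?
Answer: -2/10941 ≈ -0.00018280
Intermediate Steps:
d = -1/2 (d = -1/6*3 = -1/2 ≈ -0.50000)
v = 14 (v = ((1*7)*4)/2 = (7*4)/2 = (1/2)*28 = 14)
u(a) = -1 - a/2 (u(a) = -(a + 2)/2 = -(2 + a)/2 = -1 - a/2)
u(v)/43764 = (-1 - 1/2*14)/43764 = (-1 - 7)*(1/43764) = -8*1/43764 = -2/10941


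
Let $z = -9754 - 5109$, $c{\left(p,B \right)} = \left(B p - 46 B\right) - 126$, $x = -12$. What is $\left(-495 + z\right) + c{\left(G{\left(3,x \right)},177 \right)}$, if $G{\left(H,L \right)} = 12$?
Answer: $-21502$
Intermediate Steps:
$c{\left(p,B \right)} = -126 - 46 B + B p$ ($c{\left(p,B \right)} = \left(- 46 B + B p\right) - 126 = -126 - 46 B + B p$)
$z = -14863$
$\left(-495 + z\right) + c{\left(G{\left(3,x \right)},177 \right)} = \left(-495 - 14863\right) - 6144 = -15358 - 6144 = -21502$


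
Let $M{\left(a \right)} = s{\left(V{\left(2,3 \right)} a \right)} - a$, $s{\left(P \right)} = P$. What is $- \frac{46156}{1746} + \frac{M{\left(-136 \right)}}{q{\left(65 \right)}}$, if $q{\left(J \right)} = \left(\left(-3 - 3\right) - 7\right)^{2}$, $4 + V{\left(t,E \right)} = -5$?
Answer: $- \frac{2712902}{147537} \approx -18.388$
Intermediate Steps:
$V{\left(t,E \right)} = -9$ ($V{\left(t,E \right)} = -4 - 5 = -9$)
$q{\left(J \right)} = 169$ ($q{\left(J \right)} = \left(-6 - 7\right)^{2} = \left(-13\right)^{2} = 169$)
$M{\left(a \right)} = - 10 a$ ($M{\left(a \right)} = - 9 a - a = - 10 a$)
$- \frac{46156}{1746} + \frac{M{\left(-136 \right)}}{q{\left(65 \right)}} = - \frac{46156}{1746} + \frac{\left(-10\right) \left(-136\right)}{169} = \left(-46156\right) \frac{1}{1746} + 1360 \cdot \frac{1}{169} = - \frac{23078}{873} + \frac{1360}{169} = - \frac{2712902}{147537}$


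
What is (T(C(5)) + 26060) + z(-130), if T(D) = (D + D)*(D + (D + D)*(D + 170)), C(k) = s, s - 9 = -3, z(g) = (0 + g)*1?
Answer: 51346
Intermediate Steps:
z(g) = g (z(g) = g*1 = g)
s = 6 (s = 9 - 3 = 6)
C(k) = 6
T(D) = 2*D*(D + 2*D*(170 + D)) (T(D) = (2*D)*(D + (2*D)*(170 + D)) = (2*D)*(D + 2*D*(170 + D)) = 2*D*(D + 2*D*(170 + D)))
(T(C(5)) + 26060) + z(-130) = (6²*(682 + 4*6) + 26060) - 130 = (36*(682 + 24) + 26060) - 130 = (36*706 + 26060) - 130 = (25416 + 26060) - 130 = 51476 - 130 = 51346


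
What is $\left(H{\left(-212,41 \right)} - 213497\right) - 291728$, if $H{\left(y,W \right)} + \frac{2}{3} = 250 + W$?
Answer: $- \frac{1514804}{3} \approx -5.0493 \cdot 10^{5}$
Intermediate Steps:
$H{\left(y,W \right)} = \frac{748}{3} + W$ ($H{\left(y,W \right)} = - \frac{2}{3} + \left(250 + W\right) = \frac{748}{3} + W$)
$\left(H{\left(-212,41 \right)} - 213497\right) - 291728 = \left(\left(\frac{748}{3} + 41\right) - 213497\right) - 291728 = \left(\frac{871}{3} - 213497\right) - 291728 = - \frac{639620}{3} - 291728 = - \frac{1514804}{3}$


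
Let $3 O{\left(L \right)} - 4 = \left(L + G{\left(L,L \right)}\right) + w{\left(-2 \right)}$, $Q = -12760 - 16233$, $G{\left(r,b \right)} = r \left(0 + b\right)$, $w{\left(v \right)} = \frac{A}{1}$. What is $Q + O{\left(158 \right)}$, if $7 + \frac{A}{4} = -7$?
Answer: $- \frac{61909}{3} \approx -20636.0$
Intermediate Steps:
$A = -56$ ($A = -28 + 4 \left(-7\right) = -28 - 28 = -56$)
$w{\left(v \right)} = -56$ ($w{\left(v \right)} = - \frac{56}{1} = \left(-56\right) 1 = -56$)
$G{\left(r,b \right)} = b r$ ($G{\left(r,b \right)} = r b = b r$)
$Q = -28993$ ($Q = -12760 - 16233 = -28993$)
$O{\left(L \right)} = - \frac{52}{3} + \frac{L}{3} + \frac{L^{2}}{3}$ ($O{\left(L \right)} = \frac{4}{3} + \frac{\left(L + L L\right) - 56}{3} = \frac{4}{3} + \frac{\left(L + L^{2}\right) - 56}{3} = \frac{4}{3} + \frac{-56 + L + L^{2}}{3} = \frac{4}{3} + \left(- \frac{56}{3} + \frac{L}{3} + \frac{L^{2}}{3}\right) = - \frac{52}{3} + \frac{L}{3} + \frac{L^{2}}{3}$)
$Q + O{\left(158 \right)} = -28993 + \left(- \frac{52}{3} + \frac{1}{3} \cdot 158 + \frac{158^{2}}{3}\right) = -28993 + \left(- \frac{52}{3} + \frac{158}{3} + \frac{1}{3} \cdot 24964\right) = -28993 + \left(- \frac{52}{3} + \frac{158}{3} + \frac{24964}{3}\right) = -28993 + \frac{25070}{3} = - \frac{61909}{3}$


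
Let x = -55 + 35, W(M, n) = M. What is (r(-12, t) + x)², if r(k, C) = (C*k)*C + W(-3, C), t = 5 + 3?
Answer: 625681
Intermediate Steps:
t = 8
x = -20
r(k, C) = -3 + k*C² (r(k, C) = (C*k)*C - 3 = k*C² - 3 = -3 + k*C²)
(r(-12, t) + x)² = ((-3 - 12*8²) - 20)² = ((-3 - 12*64) - 20)² = ((-3 - 768) - 20)² = (-771 - 20)² = (-791)² = 625681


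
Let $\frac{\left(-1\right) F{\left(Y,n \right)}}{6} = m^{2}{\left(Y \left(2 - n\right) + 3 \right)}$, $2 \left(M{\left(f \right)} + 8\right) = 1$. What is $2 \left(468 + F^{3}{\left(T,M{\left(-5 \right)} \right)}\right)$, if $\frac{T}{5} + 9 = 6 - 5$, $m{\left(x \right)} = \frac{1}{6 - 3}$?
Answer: $\frac{25256}{27} \approx 935.41$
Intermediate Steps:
$M{\left(f \right)} = - \frac{15}{2}$ ($M{\left(f \right)} = -8 + \frac{1}{2} \cdot 1 = -8 + \frac{1}{2} = - \frac{15}{2}$)
$m{\left(x \right)} = \frac{1}{3}$
$T = -40$ ($T = -45 + 5 \left(6 - 5\right) = -45 + 5 \cdot 1 = -45 + 5 = -40$)
$F{\left(Y,n \right)} = - \frac{2}{3}$ ($F{\left(Y,n \right)} = - \frac{6}{9} = \left(-6\right) \frac{1}{9} = - \frac{2}{3}$)
$2 \left(468 + F^{3}{\left(T,M{\left(-5 \right)} \right)}\right) = 2 \left(468 + \left(- \frac{2}{3}\right)^{3}\right) = 2 \left(468 - \frac{8}{27}\right) = 2 \cdot \frac{12628}{27} = \frac{25256}{27}$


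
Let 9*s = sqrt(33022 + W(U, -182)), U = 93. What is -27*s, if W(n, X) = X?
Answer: -6*sqrt(8210) ≈ -543.65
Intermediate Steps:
s = 2*sqrt(8210)/9 (s = sqrt(33022 - 182)/9 = sqrt(32840)/9 = (2*sqrt(8210))/9 = 2*sqrt(8210)/9 ≈ 20.135)
-27*s = -6*sqrt(8210)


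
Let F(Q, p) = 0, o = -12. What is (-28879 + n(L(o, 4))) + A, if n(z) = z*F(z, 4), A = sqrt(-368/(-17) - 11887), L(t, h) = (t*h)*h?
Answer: -28879 + I*sqrt(3429087)/17 ≈ -28879.0 + 108.93*I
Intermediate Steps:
L(t, h) = t*h**2 (L(t, h) = (h*t)*h = t*h**2)
A = I*sqrt(3429087)/17 (A = sqrt(-368*(-1/17) - 11887) = sqrt(368/17 - 11887) = sqrt(-201711/17) = I*sqrt(3429087)/17 ≈ 108.93*I)
n(z) = 0 (n(z) = z*0 = 0)
(-28879 + n(L(o, 4))) + A = (-28879 + 0) + I*sqrt(3429087)/17 = -28879 + I*sqrt(3429087)/17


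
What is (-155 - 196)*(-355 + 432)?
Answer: -27027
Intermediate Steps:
(-155 - 196)*(-355 + 432) = -351*77 = -27027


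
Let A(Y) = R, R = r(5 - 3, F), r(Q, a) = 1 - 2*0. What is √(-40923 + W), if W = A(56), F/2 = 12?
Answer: I*√40922 ≈ 202.29*I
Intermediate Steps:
F = 24 (F = 2*12 = 24)
r(Q, a) = 1 (r(Q, a) = 1 + 0 = 1)
R = 1
A(Y) = 1
W = 1
√(-40923 + W) = √(-40923 + 1) = √(-40922) = I*√40922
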